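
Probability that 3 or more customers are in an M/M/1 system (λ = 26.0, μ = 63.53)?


ρ = 26.0/63.53 = 0.4093
P(N ≥ n) = ρ^n = 0.4093^3 = 0.068546

Final: 0.068546


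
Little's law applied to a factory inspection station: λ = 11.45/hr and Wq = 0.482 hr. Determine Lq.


Lq = λWq = 11.45·0.482 = 5.5189

Final: 5.5189


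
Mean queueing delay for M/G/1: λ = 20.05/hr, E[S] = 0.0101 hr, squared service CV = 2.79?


ρ = λ·E[S] = 20.05·0.0101 = 0.2025
E[S²] = E[S]²(1+C_s²) = 0.0101²·(1+2.79) = 0.0003866
Wq = λ·E[S²]/(2(1−ρ)) = 20.05·0.0003866/(2·0.7975) = 0.004860 hr

Final: 0.004860 hr


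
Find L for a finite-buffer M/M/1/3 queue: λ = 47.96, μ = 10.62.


ρ = 47.96/10.62 = 4.5160
L = ρ[1 − (K+1)ρ^K + Kρ^(K+1)] / [(1−ρ)(1−ρ^(K+1))]
Numerator: 4.5160·(1 − 4·92.100921 + 3·415.928453) = 3975.810276
Denominator: (-3.5160)·(-414.928453) = 1458.891566
L = 3975.810276/1458.891566 = 2.7252

Final: 2.7252


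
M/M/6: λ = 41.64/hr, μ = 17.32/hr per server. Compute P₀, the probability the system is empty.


a = λ/μ = 41.64/17.32 = 2.4042; ρ = a/c = 0.4007
Σ_{k=0}^{5} a^k/k! (terms k=0..5) = 1.00000 + 2.40416 + 2.88999 + 2.31599 + 1.39200 + 0.66932 = 10.67146
Tail: a^6/(6!(1−ρ)) = 193.09765/(720·0.5993) = 0.44750
P₀ = 1/(10.67146 + 0.44750) = 1/11.11896 = 0.089936

Final: 0.089936


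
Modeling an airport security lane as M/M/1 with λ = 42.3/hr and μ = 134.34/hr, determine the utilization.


ρ = λ/μ = 42.3/134.34 = 0.3149

Final: 0.3149


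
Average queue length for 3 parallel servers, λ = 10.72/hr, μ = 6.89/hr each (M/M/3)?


a = λ/μ = 1.5559; ρ = a/3 = 0.5186
P₀ = 0.197227
Lq = P₀·a^c·ρ / (c!·(1−ρ)²) = 0.197227·3.76640·0.5186/(6·0.23172)
= 0.27710

Final: 0.27710


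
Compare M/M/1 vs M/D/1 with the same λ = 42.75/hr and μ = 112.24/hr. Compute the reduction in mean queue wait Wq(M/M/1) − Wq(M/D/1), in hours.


ρ = 42.75/112.24 = 0.3809
Wq(M/M/1) = ρ/(μ−λ) = 0.3809/69.49 = 0.005481 hr
Wq(M/D/1) = ρ/(2(μ−λ)) = 0.002741 hr
Savings = 0.005481 − 0.002741 = 0.002741 hr

Final: 0.002741 hr


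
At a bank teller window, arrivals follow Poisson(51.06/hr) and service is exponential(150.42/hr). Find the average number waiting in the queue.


ρ = 51.06/150.42 = 0.3394
Lq = ρ²/(1−ρ) = 0.1152/0.6606 = 0.1744

Final: 0.1744


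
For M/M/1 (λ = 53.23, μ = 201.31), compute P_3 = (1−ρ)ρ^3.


ρ = 53.23/201.31 = 0.2644
P_n = (1−ρ)·ρ^n = (1 − 0.2644)·0.2644^3 = 0.7356·0.018487 = 0.013599

Final: 0.013599


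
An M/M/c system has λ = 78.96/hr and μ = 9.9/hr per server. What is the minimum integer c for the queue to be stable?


Stability requires cμ > λ ⇔ c > λ/μ.
λ/μ = 78.96/9.9 = 7.9758
Minimum integer c = ⌊7.9758⌋ + 1 = 8
Check: 8·9.9 = 79.20 > 78.96, while 7·9.9 = 69.30 ≤ 78.96

Final: 8 servers


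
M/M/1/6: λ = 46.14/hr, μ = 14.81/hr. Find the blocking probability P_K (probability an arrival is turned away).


ρ = λ/μ = 46.14/14.81 = 3.1155
P_K = (1−ρ)ρ^K/(1−ρ^(K+1)) = (-2.1155·914.397837)/(1 − 2848.772194)
= -1934.374357/-2847.772194 = 0.679259

Final: 0.679259


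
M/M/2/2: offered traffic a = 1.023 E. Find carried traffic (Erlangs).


B(2,1.023) = 0.205503 (Erlang-B)
Carried load = a(1 − B) = 1.023·(1 − 0.205503) = 1.023·0.794497 = 0.8128 E

Final: 0.8128 Erlangs


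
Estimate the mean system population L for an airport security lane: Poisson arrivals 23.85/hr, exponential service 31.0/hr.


ρ = λ/μ = 23.85/31.0 = 0.7694
L = ρ/(1−ρ) = 0.7694/(1 − 0.7694) = 0.7694/0.2306 = 3.3357

Final: 3.3357


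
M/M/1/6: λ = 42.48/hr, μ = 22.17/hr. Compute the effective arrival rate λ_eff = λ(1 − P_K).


ρ = 1.9161; P_K = (1−ρ)ρ^6/(1−ρ^7) = 0.483203
λ_eff = λ(1 − P_K) = 42.48·(1 − 0.483203) = 42.48·0.516797 = 21.9535 /hr

Final: 21.9535 /hr


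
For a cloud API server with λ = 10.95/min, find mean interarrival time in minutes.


Mean interarrival time = 1/λ = 1/10.95 minute = 0.09132 minute
In minutes: 0.09132 × 1 = 0.09132 min

Final: 0.09132 min


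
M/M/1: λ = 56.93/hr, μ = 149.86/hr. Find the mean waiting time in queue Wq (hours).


ρ = 56.93/149.86 = 0.3799
Wq = ρ/(μ−λ) = 0.3799/(149.86 − 56.93) = 0.3799/92.93 = 0.004088 hr

Final: 0.004088 hr


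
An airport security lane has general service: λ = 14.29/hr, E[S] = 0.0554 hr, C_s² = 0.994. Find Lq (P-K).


ρ = λ·E[S] = 14.29·0.0554 = 0.7917
Lq = ρ²(1+C_s²)/(2(1−ρ)) = 0.6267·(1+0.994)/(2·0.2083)
= 0.6267·1.9940/0.4167 = 2.99929

Final: 2.99929


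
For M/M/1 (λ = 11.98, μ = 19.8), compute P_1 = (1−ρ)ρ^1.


ρ = 11.98/19.8 = 0.6051
P_n = (1−ρ)·ρ^n = (1 − 0.6051)·0.6051^1 = 0.3949·0.605051 = 0.238964

Final: 0.238964


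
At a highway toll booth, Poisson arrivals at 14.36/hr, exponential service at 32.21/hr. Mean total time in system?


W = 1/(μ−λ) = 1/(32.21 − 14.36) = 1/17.85 = 0.05602 hr

Final: 0.05602 hr


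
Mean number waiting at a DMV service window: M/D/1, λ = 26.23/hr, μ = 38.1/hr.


ρ = 26.23/38.1 = 0.6885
M/D/1: Lq = ρ²/(2(1−ρ)) = 0.4740/(2·0.3115) = 0.76066

Final: 0.76066


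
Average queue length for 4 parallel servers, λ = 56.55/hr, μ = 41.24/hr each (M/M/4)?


a = λ/μ = 1.3712; ρ = a/4 = 0.3428
P₀ = 0.252189
Lq = P₀·a^c·ρ / (c!·(1−ρ)²) = 0.252189·3.53554·0.3428/(24·0.43190)
= 0.02949

Final: 0.02949


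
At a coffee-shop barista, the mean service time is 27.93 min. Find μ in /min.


μ = 1/(service time) in consistent units.
1 minute = 1 min, so μ = 1/27.93 = 0.03580 per minute

Final: 0.03580 /min


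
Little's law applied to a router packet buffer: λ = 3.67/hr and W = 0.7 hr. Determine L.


L = λW = 3.67·0.7 = 2.5690

Final: 2.5690


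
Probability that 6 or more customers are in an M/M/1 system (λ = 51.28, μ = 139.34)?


ρ = 51.28/139.34 = 0.3680
P(N ≥ n) = ρ^n = 0.3680^6 = 0.002484

Final: 0.002484


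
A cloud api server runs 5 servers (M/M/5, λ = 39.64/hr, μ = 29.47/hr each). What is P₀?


a = λ/μ = 39.64/29.47 = 1.3451; ρ = a/c = 0.2690
Σ_{k=0}^{4} a^k/k! (terms k=0..4) = 1.00000 + 1.34510 + 0.90464 + 0.40561 + 0.13640 = 3.79175
Tail: a^5/(5!(1−ρ)) = 4.40319/(120·0.7310) = 0.05020
P₀ = 1/(3.79175 + 0.05020) = 1/3.84194 = 0.260285

Final: 0.260285


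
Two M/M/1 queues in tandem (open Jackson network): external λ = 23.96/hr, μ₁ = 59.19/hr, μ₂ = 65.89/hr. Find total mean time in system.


Each node sees arrival rate λ = 23.96/hr (tandem ⇒ throughput preserved).
W₁ = 1/(μ₁−λ) = 1/(59.19−23.96) = 0.02838 hr
W₂ = 1/(μ₂−λ) = 1/(65.89−23.96) = 0.02385 hr
W_total = W₁ + W₂ = 0.02838 + 0.02385 = 0.05223 hr

Final: 0.05223 hr


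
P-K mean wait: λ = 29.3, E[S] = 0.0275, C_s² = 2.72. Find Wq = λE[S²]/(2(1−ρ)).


ρ = λ·E[S] = 29.3·0.0275 = 0.8058
E[S²] = E[S]²(1+C_s²) = 0.0275²·(1+2.72) = 0.002813
Wq = λ·E[S²]/(2(1−ρ)) = 29.3·0.002813/(2·0.1942) = 0.21217 hr

Final: 0.21217 hr


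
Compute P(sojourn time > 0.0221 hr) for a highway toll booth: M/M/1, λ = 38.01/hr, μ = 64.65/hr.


W ~ Exponential(μ−λ) for M/M/1.
μ − λ = 64.65 − 38.01 = 26.6400
P(W > t) = e^{−(μ−λ)t} = e^{−0.5887} = 0.555024

Final: 0.555024


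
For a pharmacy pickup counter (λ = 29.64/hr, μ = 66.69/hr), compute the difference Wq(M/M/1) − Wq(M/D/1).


ρ = 29.64/66.69 = 0.4444
Wq(M/M/1) = ρ/(μ−λ) = 0.4444/37.05 = 0.01200 hr
Wq(M/D/1) = ρ/(2(μ−λ)) = 0.005998 hr
Savings = 0.01200 − 0.005998 = 0.005998 hr

Final: 0.005998 hr


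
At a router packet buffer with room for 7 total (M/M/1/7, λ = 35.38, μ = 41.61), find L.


ρ = 35.38/41.61 = 0.8503
L = ρ[1 − (K+1)ρ^K + Kρ^(K+1)] / [(1−ρ)(1−ρ^(K+1))]
Numerator: 0.8503·(1 − 8·0.321307 + 7·0.273200) = 0.290745
Denominator: (0.1497)·(0.726800) = 0.108819
L = 0.290745/0.108819 = 2.6718

Final: 2.6718


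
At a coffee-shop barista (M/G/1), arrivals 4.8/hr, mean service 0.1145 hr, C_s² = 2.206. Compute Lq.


ρ = λ·E[S] = 4.8·0.1145 = 0.5496
Lq = ρ²(1+C_s²)/(2(1−ρ)) = 0.3021·(1+2.206)/(2·0.4504)
= 0.3021·3.2060/0.9008 = 1.07505

Final: 1.07505


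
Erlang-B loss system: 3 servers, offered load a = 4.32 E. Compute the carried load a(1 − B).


B(3,4.32) = 0.478385 (Erlang-B)
Carried load = a(1 − B) = 4.32·(1 − 0.478385) = 4.32·0.521615 = 2.2534 E

Final: 2.2534 Erlangs


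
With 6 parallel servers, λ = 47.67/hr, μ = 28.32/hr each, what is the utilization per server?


ρ = λ/(cμ) = 47.67/(6·28.32) = 47.67/169.92 = 0.2805

Final: 0.2805


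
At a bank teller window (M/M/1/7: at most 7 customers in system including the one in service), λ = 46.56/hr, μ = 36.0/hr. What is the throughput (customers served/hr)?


ρ = 1.2933; P_K = (1−ρ)ρ^7/(1−ρ^8) = 0.260018
λ_eff = λ(1 − P_K) = 46.56·(1 − 0.260018) = 46.56·0.739982 = 34.4536 /hr

Final: 34.4536 /hr


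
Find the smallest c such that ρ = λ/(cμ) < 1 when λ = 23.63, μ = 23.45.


Stability requires cμ > λ ⇔ c > λ/μ.
λ/μ = 23.63/23.45 = 1.0077
Minimum integer c = ⌊1.0077⌋ + 1 = 2
Check: 2·23.45 = 46.90 > 23.63, while 1·23.45 = 23.45 ≤ 23.63

Final: 2 servers


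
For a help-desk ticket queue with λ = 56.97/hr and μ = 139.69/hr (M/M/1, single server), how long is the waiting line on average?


ρ = 56.97/139.69 = 0.4078
Lq = ρ²/(1−ρ) = 0.1663/0.5922 = 0.2809

Final: 0.2809


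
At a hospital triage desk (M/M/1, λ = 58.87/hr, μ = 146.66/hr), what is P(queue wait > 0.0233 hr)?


ρ = 58.87/146.66 = 0.4014
P(Wq > t) = ρ·e^{−(μ−λ)t} = 0.4014·e^{−2.0455}
= 0.4014·0.129315 = 0.051907

Final: 0.051907


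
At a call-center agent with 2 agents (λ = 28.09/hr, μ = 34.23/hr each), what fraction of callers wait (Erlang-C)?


a = λ/μ = 0.8206; ρ = a/2 = 0.4103
P₀ = 0.418125 (from M/M/c formula)
C(c,a) = [a^c/(c!(1−ρ))]·P₀ = [0.67343/(2·0.5897)]·0.418125
= 0.57100·0.418125 = 0.238751

Final: 0.238751


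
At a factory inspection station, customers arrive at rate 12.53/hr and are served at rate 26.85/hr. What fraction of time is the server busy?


ρ = λ/μ = 12.53/26.85 = 0.4667

Final: 0.4667


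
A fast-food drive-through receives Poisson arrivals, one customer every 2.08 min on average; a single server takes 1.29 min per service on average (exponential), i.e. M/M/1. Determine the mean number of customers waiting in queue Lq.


λ = 60/2.08 = 28.8462 /hr
μ = 60/1.29 = 46.5116 /hr
ρ = λ/μ = 28.8462/46.5116 = 0.6202
Lq = ρ²/(1−ρ) = 0.3846/0.3798 = 1.0127

Final: 1.0127


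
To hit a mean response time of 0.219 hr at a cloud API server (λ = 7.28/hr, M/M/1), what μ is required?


W = 1/(μ−λ) ⇒ μ − λ = 1/W = 1/0.219 = 4.5662
μ = λ + 1/W = 7.28 + 4.5662 = 11.8462 per hr

Final: 11.8462 /hr


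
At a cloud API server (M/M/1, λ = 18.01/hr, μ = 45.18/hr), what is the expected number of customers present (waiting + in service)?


ρ = λ/μ = 18.01/45.18 = 0.3986
L = ρ/(1−ρ) = 0.3986/(1 − 0.3986) = 0.3986/0.6014 = 0.6629

Final: 0.6629


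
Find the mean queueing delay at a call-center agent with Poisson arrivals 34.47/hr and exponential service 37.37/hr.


ρ = 34.47/37.37 = 0.9224
Wq = ρ/(μ−λ) = 0.9224/(37.37 − 34.47) = 0.9224/2.90 = 0.3181 hr

Final: 0.3181 hr


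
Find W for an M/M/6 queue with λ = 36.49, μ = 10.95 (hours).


a = 3.3324; ρ = 0.5554; P₀ = 0.034609
Lq = P₀·a^c·ρ/(c!(1−ρ)²) = 0.18497
Wq = Lq/λ = 0.18497/36.49 = 0.005069 hr
W = Wq + 1/μ = 0.005069 + 0.09132 = 0.09639 hr

Final: 0.09639 hr


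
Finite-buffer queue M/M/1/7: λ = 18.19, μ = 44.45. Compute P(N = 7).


ρ = λ/μ = 18.19/44.45 = 0.4092
P_K = (1−ρ)ρ^K/(1−ρ^(K+1)) = (0.5908·0.001922)/(1 − 0.0007865)
= 0.001135/0.999214 = 0.001136

Final: 0.001136


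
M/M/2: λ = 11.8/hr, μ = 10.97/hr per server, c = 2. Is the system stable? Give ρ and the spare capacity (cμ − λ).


Total capacity cμ = 2·10.97 = 21.94/hr
ρ = λ/(cμ) = 11.8/21.94 = 0.5378
Stable ⇔ ρ < 1: YES
Spare capacity = cμ − λ = 21.94 − 11.8 = 10.14/hr

Final: ρ = 0.5378; stable; margin = 10.14/hr


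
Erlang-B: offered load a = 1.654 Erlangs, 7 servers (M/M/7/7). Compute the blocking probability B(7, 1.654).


B(c,a) = (a^c/c!) / Σ_{k=0}^{c} a^k/k!
a^7/7! = 0.006719
Σ terms (k=0..7): 1.00000 + 1.65400 + 1.36786 + 0.75415 + 0.31184 + 0.10316 + 0.02844 + 0.006719 = 5.226155
B = 0.006719/5.226155 = 0.001286

Final: 0.001286


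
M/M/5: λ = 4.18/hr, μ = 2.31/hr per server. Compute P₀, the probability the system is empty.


a = λ/μ = 4.18/2.31 = 1.8095; ρ = a/c = 0.3619
Σ_{k=0}^{4} a^k/k! (terms k=0..4) = 1.00000 + 1.80952 + 1.63719 + 0.98751 + 0.44673 = 5.88095
Tail: a^5/(5!(1−ρ)) = 19.40088/(120·0.6381) = 0.25337
P₀ = 1/(5.88095 + 0.25337) = 1/6.13432 = 0.163017

Final: 0.163017


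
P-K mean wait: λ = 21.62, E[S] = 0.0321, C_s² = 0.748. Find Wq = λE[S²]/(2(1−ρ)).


ρ = λ·E[S] = 21.62·0.0321 = 0.6940
E[S²] = E[S]²(1+C_s²) = 0.0321²·(1+0.748) = 0.001801
Wq = λ·E[S²]/(2(1−ρ)) = 21.62·0.001801/(2·0.3060) = 0.06363 hr

Final: 0.06363 hr


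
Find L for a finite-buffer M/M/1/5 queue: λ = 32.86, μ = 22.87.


ρ = 32.86/22.87 = 1.4368
L = ρ[1 − (K+1)ρ^K + Kρ^(K+1)] / [(1−ρ)(1−ρ^(K+1))]
Numerator: 1.4368·(1 − 6·6.123602 + 5·8.798495) = 11.854973
Denominator: (-0.4368)·(-7.798495) = 3.406513
L = 11.854973/3.406513 = 3.4801

Final: 3.4801


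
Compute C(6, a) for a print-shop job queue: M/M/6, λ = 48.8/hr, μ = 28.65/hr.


a = λ/μ = 1.7033; ρ = a/6 = 0.2839
P₀ = 0.181978 (from M/M/c formula)
C(c,a) = [a^c/(c!(1−ρ))]·P₀ = [24.42143/(720·0.7161)]·0.181978
= 0.04736·0.181978 = 0.008619

Final: 0.008619


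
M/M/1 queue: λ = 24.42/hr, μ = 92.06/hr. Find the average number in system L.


ρ = λ/μ = 24.42/92.06 = 0.2653
L = ρ/(1−ρ) = 0.2653/(1 − 0.2653) = 0.2653/0.7347 = 0.3610

Final: 0.3610


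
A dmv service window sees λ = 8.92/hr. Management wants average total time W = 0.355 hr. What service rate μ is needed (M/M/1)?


W = 1/(μ−λ) ⇒ μ − λ = 1/W = 1/0.355 = 2.8169
μ = λ + 1/W = 8.92 + 2.8169 = 11.7369 per hr

Final: 11.7369 /hr


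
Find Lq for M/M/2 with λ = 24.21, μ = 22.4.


a = λ/μ = 1.0808; ρ = a/2 = 0.5404
P₀ = 0.298363
Lq = P₀·a^c·ρ / (c!·(1−ρ)²) = 0.298363·1.16814·0.5404/(2·0.21123)
= 0.44583

Final: 0.44583


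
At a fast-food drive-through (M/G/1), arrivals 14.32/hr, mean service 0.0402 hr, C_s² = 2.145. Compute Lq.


ρ = λ·E[S] = 14.32·0.0402 = 0.5757
Lq = ρ²(1+C_s²)/(2(1−ρ)) = 0.3314·(1+2.145)/(2·0.4243)
= 0.3314·3.1450/0.8487 = 1.22806

Final: 1.22806


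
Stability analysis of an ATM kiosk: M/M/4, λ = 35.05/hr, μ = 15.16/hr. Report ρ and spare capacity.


Total capacity cμ = 4·15.16 = 60.64/hr
ρ = λ/(cμ) = 35.05/60.64 = 0.5780
Stable ⇔ ρ < 1: YES
Spare capacity = cμ − λ = 60.64 − 35.05 = 25.59/hr

Final: ρ = 0.5780; stable; margin = 25.59/hr


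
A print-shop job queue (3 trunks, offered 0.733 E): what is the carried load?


B(3,0.733) = 0.031751 (Erlang-B)
Carried load = a(1 − B) = 0.733·(1 − 0.031751) = 0.733·0.968249 = 0.7097 E

Final: 0.7097 Erlangs


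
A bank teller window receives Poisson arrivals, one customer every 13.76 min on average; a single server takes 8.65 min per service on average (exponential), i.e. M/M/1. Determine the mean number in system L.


λ = 60/13.76 = 4.3605 /hr
μ = 60/8.65 = 6.9364 /hr
ρ = λ/μ = 4.3605/6.9364 = 0.6286
L = ρ/(1−ρ) = 0.6286/0.3714 = 1.6928

Final: 1.6928


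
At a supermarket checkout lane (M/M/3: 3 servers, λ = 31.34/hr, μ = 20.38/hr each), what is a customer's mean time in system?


a = 1.5378; ρ = 0.5126; P₀ = 0.201464
Lq = P₀·a^c·ρ/(c!(1−ρ)²) = 0.26347
Wq = Lq/λ = 0.26347/31.34 = 0.008407 hr
W = Wq + 1/μ = 0.008407 + 0.04907 = 0.05747 hr

Final: 0.05747 hr


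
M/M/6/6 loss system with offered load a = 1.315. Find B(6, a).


B(c,a) = (a^c/c!) / Σ_{k=0}^{c} a^k/k!
a^6/6! = 0.007182
Σ terms (k=0..6): 1.00000 + 1.31500 + 0.86461 + 0.37899 + 0.12459 + 0.03277 + 0.007182 = 3.723143
B = 0.007182/3.723143 = 0.001929

Final: 0.001929


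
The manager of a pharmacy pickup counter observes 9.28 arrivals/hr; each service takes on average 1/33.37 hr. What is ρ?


ρ = λ/μ = 9.28/33.37 = 0.2781

Final: 0.2781


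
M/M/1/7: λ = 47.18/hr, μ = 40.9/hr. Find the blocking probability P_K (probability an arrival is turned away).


ρ = λ/μ = 47.18/40.9 = 1.1535
P_K = (1−ρ)ρ^K/(1−ρ^(K+1)) = (-0.1535·2.717956)/(1 − 3.135285)
= -0.417329/-2.135285 = 0.195444

Final: 0.195444


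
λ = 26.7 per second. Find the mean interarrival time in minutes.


Mean interarrival time = 1/λ = 1/26.7 second = 0.03745 second
In minutes: 0.03745 × 0.0166667 = 0.0006242 min

Final: 0.0006242 min


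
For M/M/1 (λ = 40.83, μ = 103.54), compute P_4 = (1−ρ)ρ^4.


ρ = 40.83/103.54 = 0.3943
P_n = (1−ρ)·ρ^n = (1 − 0.3943)·0.3943^4 = 0.6057·0.024182 = 0.014646

Final: 0.014646


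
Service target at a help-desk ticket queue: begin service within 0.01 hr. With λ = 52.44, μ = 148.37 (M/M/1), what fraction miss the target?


ρ = 52.44/148.37 = 0.3534
P(Wq > t) = ρ·e^{−(μ−λ)t} = 0.3534·e^{−0.9593}
= 0.3534·0.383161 = 0.135425

Final: 0.135425


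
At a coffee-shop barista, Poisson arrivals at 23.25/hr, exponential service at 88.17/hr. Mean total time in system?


W = 1/(μ−λ) = 1/(88.17 − 23.25) = 1/64.92 = 0.01540 hr

Final: 0.01540 hr


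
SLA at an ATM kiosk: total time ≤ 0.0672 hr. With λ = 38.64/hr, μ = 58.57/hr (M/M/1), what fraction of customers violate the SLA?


W ~ Exponential(μ−λ) for M/M/1.
μ − λ = 58.57 − 38.64 = 19.9300
P(W > t) = e^{−(μ−λ)t} = e^{−1.3393} = 0.262030

Final: 0.262030


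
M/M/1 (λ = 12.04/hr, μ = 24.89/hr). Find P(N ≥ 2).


ρ = 12.04/24.89 = 0.4837
P(N ≥ n) = ρ^n = 0.4837^2 = 0.233993

Final: 0.233993


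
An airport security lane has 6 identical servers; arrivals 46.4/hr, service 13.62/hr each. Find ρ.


ρ = λ/(cμ) = 46.4/(6·13.62) = 46.4/81.72 = 0.5678

Final: 0.5678


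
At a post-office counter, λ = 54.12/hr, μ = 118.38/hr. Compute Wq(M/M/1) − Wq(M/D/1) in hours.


ρ = 54.12/118.38 = 0.4572
Wq(M/M/1) = ρ/(μ−λ) = 0.4572/64.26 = 0.007114 hr
Wq(M/D/1) = ρ/(2(μ−λ)) = 0.003557 hr
Savings = 0.007114 − 0.003557 = 0.003557 hr

Final: 0.003557 hr


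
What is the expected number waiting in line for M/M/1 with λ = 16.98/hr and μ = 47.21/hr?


ρ = 16.98/47.21 = 0.3597
Lq = ρ²/(1−ρ) = 0.1294/0.6403 = 0.2020

Final: 0.2020


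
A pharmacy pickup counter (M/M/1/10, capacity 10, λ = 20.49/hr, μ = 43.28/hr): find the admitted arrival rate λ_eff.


ρ = 0.4734; P_K = (1−ρ)ρ^10/(1−ρ^11) = 0.0002979
λ_eff = λ(1 − P_K) = 20.49·(1 − 0.0002979) = 20.49·0.999702 = 20.4839 /hr

Final: 20.4839 /hr


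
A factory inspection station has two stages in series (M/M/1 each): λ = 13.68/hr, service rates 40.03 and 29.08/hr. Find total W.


Each node sees arrival rate λ = 13.68/hr (tandem ⇒ throughput preserved).
W₁ = 1/(μ₁−λ) = 1/(40.03−13.68) = 0.03795 hr
W₂ = 1/(μ₂−λ) = 1/(29.08−13.68) = 0.06494 hr
W_total = W₁ + W₂ = 0.03795 + 0.06494 = 0.10289 hr

Final: 0.10289 hr


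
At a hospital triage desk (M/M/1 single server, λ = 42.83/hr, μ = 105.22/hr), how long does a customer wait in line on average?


ρ = 42.83/105.22 = 0.4071
Wq = ρ/(μ−λ) = 0.4071/(105.22 − 42.83) = 0.4071/62.39 = 0.006524 hr

Final: 0.006524 hr


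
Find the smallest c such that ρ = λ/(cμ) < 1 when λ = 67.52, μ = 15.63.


Stability requires cμ > λ ⇔ c > λ/μ.
λ/μ = 67.52/15.63 = 4.3199
Minimum integer c = ⌊4.3199⌋ + 1 = 5
Check: 5·15.63 = 78.15 > 67.52, while 4·15.63 = 62.52 ≤ 67.52

Final: 5 servers


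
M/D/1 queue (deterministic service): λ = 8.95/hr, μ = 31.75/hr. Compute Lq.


ρ = 8.95/31.75 = 0.2819
M/D/1: Lq = ρ²/(2(1−ρ)) = 0.07946/(2·0.7181) = 0.05533

Final: 0.05533


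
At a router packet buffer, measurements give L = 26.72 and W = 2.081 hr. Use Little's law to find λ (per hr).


λ = L/W = 26.72/2.081 = 12.8400 /hr

Final: 12.8400 /hr


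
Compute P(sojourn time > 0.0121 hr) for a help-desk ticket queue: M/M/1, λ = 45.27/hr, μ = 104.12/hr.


W ~ Exponential(μ−λ) for M/M/1.
μ − λ = 104.12 − 45.27 = 58.8500
P(W > t) = e^{−(μ−λ)t} = e^{−0.7121} = 0.490620

Final: 0.490620


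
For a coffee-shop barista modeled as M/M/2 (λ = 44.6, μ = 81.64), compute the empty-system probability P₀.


a = λ/μ = 44.6/81.64 = 0.5463; ρ = a/c = 0.2732
Σ_{k=0}^{1} a^k/k! (terms k=0..1) = 1.00000 + 0.54630 = 1.54630
Tail: a^2/(2!(1−ρ)) = 0.29844/(2·0.7268) = 0.20530
P₀ = 1/(1.54630 + 0.20530) = 1/1.75160 = 0.570906

Final: 0.570906


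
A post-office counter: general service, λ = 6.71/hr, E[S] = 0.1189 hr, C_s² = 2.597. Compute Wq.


ρ = λ·E[S] = 6.71·0.1189 = 0.7978
E[S²] = E[S]²(1+C_s²) = 0.1189²·(1+2.597) = 0.050852
Wq = λ·E[S²]/(2(1−ρ)) = 6.71·0.050852/(2·0.2022) = 0.84383 hr

Final: 0.84383 hr


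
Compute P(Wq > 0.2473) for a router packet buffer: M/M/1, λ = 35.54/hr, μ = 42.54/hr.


ρ = 35.54/42.54 = 0.8354
P(Wq > t) = ρ·e^{−(μ−λ)t} = 0.8354·e^{−1.7311}
= 0.8354·0.177090 = 0.147949

Final: 0.147949


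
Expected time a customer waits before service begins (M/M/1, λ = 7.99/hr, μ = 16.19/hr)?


ρ = 7.99/16.19 = 0.4935
Wq = ρ/(μ−λ) = 0.4935/(16.19 − 7.99) = 0.4935/8.20 = 0.06018 hr

Final: 0.06018 hr


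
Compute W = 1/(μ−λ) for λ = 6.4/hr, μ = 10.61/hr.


W = 1/(μ−λ) = 1/(10.61 − 6.4) = 1/4.21 = 0.2375 hr

Final: 0.2375 hr


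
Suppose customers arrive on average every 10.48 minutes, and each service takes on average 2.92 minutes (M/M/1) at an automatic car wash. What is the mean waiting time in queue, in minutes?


λ = 60/10.48 = 5.7252 /hr
μ = 60/2.92 = 20.5479 /hr
ρ = λ/μ = 5.7252/20.5479 = 0.2786
Wq = ρ/(μ−λ) = 0.2786/(20.5479−5.7252) = 0.01880 hr
In minutes: 0.01880·60 = 1.128 min

Final: 1.128 min


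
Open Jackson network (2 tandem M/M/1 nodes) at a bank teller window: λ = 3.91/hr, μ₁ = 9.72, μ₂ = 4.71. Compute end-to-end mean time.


Each node sees arrival rate λ = 3.91/hr (tandem ⇒ throughput preserved).
W₁ = 1/(μ₁−λ) = 1/(9.72−3.91) = 0.17212 hr
W₂ = 1/(μ₂−λ) = 1/(4.71−3.91) = 1.25000 hr
W_total = W₁ + W₂ = 0.17212 + 1.25000 = 1.42212 hr

Final: 1.42212 hr


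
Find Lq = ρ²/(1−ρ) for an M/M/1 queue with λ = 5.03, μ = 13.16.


ρ = 5.03/13.16 = 0.3822
Lq = ρ²/(1−ρ) = 0.1461/0.6178 = 0.2365

Final: 0.2365


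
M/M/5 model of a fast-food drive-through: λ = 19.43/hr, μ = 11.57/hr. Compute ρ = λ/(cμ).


ρ = λ/(cμ) = 19.43/(5·11.57) = 19.43/57.85 = 0.3359

Final: 0.3359


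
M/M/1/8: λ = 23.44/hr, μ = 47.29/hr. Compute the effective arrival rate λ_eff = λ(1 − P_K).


ρ = 0.4957; P_K = (1−ρ)ρ^8/(1−ρ^9) = 0.001841
λ_eff = λ(1 − P_K) = 23.44·(1 − 0.001841) = 23.44·0.998159 = 23.3969 /hr

Final: 23.3969 /hr


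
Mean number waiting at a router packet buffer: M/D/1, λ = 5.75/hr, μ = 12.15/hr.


ρ = 5.75/12.15 = 0.4733
M/D/1: Lq = ρ²/(2(1−ρ)) = 0.2240/(2·0.5267) = 0.21259

Final: 0.21259


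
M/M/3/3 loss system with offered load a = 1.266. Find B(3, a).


B(c,a) = (a^c/c!) / Σ_{k=0}^{c} a^k/k!
a^3/3! = 0.338182
Σ terms (k=0..3): 1.00000 + 1.26600 + 0.80138 + 0.33818 = 3.405560
B = 0.338182/3.405560 = 0.099303

Final: 0.099303


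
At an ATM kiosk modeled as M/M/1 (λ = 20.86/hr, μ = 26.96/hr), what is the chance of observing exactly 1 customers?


ρ = 20.86/26.96 = 0.7737
P_n = (1−ρ)·ρ^n = (1 − 0.7737)·0.7737^1 = 0.2263·0.773739 = 0.175067

Final: 0.175067


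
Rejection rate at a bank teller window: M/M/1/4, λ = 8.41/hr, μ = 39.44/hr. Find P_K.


ρ = λ/μ = 8.41/39.44 = 0.2132
P_K = (1−ρ)ρ^K/(1−ρ^(K+1)) = (0.7868·0.002067)/(1 − 0.0004409)
= 0.001627/0.999559 = 0.001627

Final: 0.001627


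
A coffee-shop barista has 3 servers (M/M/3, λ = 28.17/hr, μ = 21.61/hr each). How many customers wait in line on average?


a = λ/μ = 1.3036; ρ = a/3 = 0.4345
P₀ = 0.262738
Lq = P₀·a^c·ρ / (c!·(1−ρ)²) = 0.262738·2.21511·0.4345/(6·0.31977)
= 0.13181

Final: 0.13181


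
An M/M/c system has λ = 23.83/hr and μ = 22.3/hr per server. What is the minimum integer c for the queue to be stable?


Stability requires cμ > λ ⇔ c > λ/μ.
λ/μ = 23.83/22.3 = 1.0686
Minimum integer c = ⌊1.0686⌋ + 1 = 2
Check: 2·22.3 = 44.60 > 23.83, while 1·22.3 = 22.30 ≤ 23.83

Final: 2 servers


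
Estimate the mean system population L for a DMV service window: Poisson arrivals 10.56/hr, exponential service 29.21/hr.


ρ = λ/μ = 10.56/29.21 = 0.3615
L = ρ/(1−ρ) = 0.3615/(1 − 0.3615) = 0.3615/0.6385 = 0.5662

Final: 0.5662


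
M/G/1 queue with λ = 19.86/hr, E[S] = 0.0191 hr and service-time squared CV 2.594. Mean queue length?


ρ = λ·E[S] = 19.86·0.0191 = 0.3793
Lq = ρ²(1+C_s²)/(2(1−ρ)) = 0.1439·(1+2.594)/(2·0.6207)
= 0.1439·3.5940/1.2413 = 0.41659

Final: 0.41659


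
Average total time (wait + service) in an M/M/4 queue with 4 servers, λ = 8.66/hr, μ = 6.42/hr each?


a = 1.3489; ρ = 0.3372; P₀ = 0.258005
Lq = P₀·a^c·ρ/(c!(1−ρ)²) = 0.02732
Wq = Lq/λ = 0.02732/8.66 = 0.003155 hr
W = Wq + 1/μ = 0.003155 + 0.15576 = 0.15892 hr

Final: 0.15892 hr


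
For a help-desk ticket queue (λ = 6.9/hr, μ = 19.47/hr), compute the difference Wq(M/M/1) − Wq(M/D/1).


ρ = 6.9/19.47 = 0.3544
Wq(M/M/1) = ρ/(μ−λ) = 0.3544/12.57 = 0.02819 hr
Wq(M/D/1) = ρ/(2(μ−λ)) = 0.01410 hr
Savings = 0.02819 − 0.01410 = 0.01410 hr

Final: 0.01410 hr


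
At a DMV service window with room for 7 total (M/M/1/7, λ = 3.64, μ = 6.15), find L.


ρ = 3.64/6.15 = 0.5919
L = ρ[1 − (K+1)ρ^K + Kρ^(K+1)] / [(1−ρ)(1−ρ^(K+1))]
Numerator: 0.5919·(1 − 8·0.025444 + 7·0.015059) = 0.533787
Denominator: (0.4081)·(0.984941) = 0.401984
L = 0.533787/0.401984 = 1.3279

Final: 1.3279


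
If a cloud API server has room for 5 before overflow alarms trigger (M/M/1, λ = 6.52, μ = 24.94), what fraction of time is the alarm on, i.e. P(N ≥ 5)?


ρ = 6.52/24.94 = 0.2614
P(N ≥ n) = ρ^n = 0.2614^5 = 0.001221

Final: 0.001221


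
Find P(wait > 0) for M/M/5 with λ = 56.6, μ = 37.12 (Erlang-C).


a = λ/μ = 1.5248; ρ = a/5 = 0.3050
P₀ = 0.217289 (from M/M/c formula)
C(c,a) = [a^c/(c!(1−ρ))]·P₀ = [8.24218/(120·0.6950)]·0.217289
= 0.09882·0.217289 = 0.021473

Final: 0.021473


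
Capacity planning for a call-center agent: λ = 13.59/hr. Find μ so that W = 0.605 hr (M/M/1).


W = 1/(μ−λ) ⇒ μ − λ = 1/W = 1/0.605 = 1.6529
μ = λ + 1/W = 13.59 + 1.6529 = 15.2429 per hr

Final: 15.2429 /hr


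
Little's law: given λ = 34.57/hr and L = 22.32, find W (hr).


W = L/λ = 22.32/34.57 = 0.6456 hr

Final: 0.6456 hr


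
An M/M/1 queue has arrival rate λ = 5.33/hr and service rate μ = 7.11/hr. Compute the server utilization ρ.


ρ = λ/μ = 5.33/7.11 = 0.7496

Final: 0.7496


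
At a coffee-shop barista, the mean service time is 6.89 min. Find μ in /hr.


μ = 1/(service time) in consistent units.
1 hour = 60 min, so μ = 60/6.89 = 8.7083 per hour

Final: 8.7083 /hr


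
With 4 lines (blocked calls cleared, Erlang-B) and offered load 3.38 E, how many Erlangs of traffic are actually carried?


B(4,3.38) = 0.247572 (Erlang-B)
Carried load = a(1 − B) = 3.38·(1 − 0.247572) = 3.38·0.752428 = 2.5432 E

Final: 2.5432 Erlangs


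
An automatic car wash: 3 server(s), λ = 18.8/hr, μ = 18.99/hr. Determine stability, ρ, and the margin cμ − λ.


Total capacity cμ = 3·18.99 = 56.97/hr
ρ = λ/(cμ) = 18.8/56.97 = 0.3300
Stable ⇔ ρ < 1: YES
Spare capacity = cμ − λ = 56.97 − 18.8 = 38.17/hr

Final: ρ = 0.3300; stable; margin = 38.17/hr


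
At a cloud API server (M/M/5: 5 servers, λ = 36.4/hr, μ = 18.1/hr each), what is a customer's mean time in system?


a = 2.0110; ρ = 0.4022; P₀ = 0.132823
Lq = P₀·a^c·ρ/(c!(1−ρ)²) = 0.04098
Wq = Lq/λ = 0.04098/36.4 = 0.001126 hr
W = Wq + 1/μ = 0.001126 + 0.05525 = 0.05637 hr

Final: 0.05637 hr


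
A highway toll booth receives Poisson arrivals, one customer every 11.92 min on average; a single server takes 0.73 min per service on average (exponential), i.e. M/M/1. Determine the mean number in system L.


λ = 60/11.92 = 5.0336 /hr
μ = 60/0.73 = 82.1918 /hr
ρ = λ/μ = 5.0336/82.1918 = 0.06124
L = ρ/(1−ρ) = 0.06124/0.9388 = 0.06524

Final: 0.06524


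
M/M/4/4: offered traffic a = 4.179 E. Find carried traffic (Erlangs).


B(4,4.179) = 0.327672 (Erlang-B)
Carried load = a(1 − B) = 4.179·(1 − 0.327672) = 4.179·0.672328 = 2.8097 E

Final: 2.8097 Erlangs


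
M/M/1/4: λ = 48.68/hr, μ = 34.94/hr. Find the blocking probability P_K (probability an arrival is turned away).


ρ = λ/μ = 48.68/34.94 = 1.3932
P_K = (1−ρ)ρ^K/(1−ρ^(K+1)) = (-0.3932·3.767998)/(1 − 5.249747)
= -1.481749/-4.249747 = 0.348668

Final: 0.348668


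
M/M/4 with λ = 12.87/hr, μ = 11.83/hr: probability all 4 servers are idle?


a = λ/μ = 12.87/11.83 = 1.0879; ρ = a/c = 0.2720
Σ_{k=0}^{3} a^k/k! (terms k=0..3) = 1.00000 + 1.08791 + 0.59178 + 0.21460 = 2.89429
Tail: a^4/(4!(1−ρ)) = 1.40080/(24·0.7280) = 0.08017
P₀ = 1/(2.89429 + 0.08017) = 1/2.97446 = 0.336195

Final: 0.336195


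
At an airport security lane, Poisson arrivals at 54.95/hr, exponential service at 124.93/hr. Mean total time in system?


W = 1/(μ−λ) = 1/(124.93 − 54.95) = 1/69.98 = 0.01429 hr

Final: 0.01429 hr


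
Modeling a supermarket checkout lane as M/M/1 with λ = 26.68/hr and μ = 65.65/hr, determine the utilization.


ρ = λ/μ = 26.68/65.65 = 0.4064

Final: 0.4064


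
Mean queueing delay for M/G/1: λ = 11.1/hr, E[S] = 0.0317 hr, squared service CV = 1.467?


ρ = λ·E[S] = 11.1·0.0317 = 0.3519
E[S²] = E[S]²(1+C_s²) = 0.0317²·(1+1.467) = 0.002479
Wq = λ·E[S²]/(2(1−ρ)) = 11.1·0.002479/(2·0.6481) = 0.02123 hr

Final: 0.02123 hr


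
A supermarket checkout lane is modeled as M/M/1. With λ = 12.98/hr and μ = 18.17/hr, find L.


ρ = λ/μ = 12.98/18.17 = 0.7144
L = ρ/(1−ρ) = 0.7144/(1 − 0.7144) = 0.7144/0.2856 = 2.5010

Final: 2.5010


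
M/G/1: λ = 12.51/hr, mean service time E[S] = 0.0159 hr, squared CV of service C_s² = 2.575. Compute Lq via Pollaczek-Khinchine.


ρ = λ·E[S] = 12.51·0.0159 = 0.1989
Lq = ρ²(1+C_s²)/(2(1−ρ)) = 0.03956·(1+2.575)/(2·0.8011)
= 0.03956·3.5750/1.6022 = 0.08828

Final: 0.08828


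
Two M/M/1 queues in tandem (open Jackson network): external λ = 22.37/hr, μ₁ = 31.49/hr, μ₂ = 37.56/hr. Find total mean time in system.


Each node sees arrival rate λ = 22.37/hr (tandem ⇒ throughput preserved).
W₁ = 1/(μ₁−λ) = 1/(31.49−22.37) = 0.10965 hr
W₂ = 1/(μ₂−λ) = 1/(37.56−22.37) = 0.06583 hr
W_total = W₁ + W₂ = 0.10965 + 0.06583 = 0.17548 hr

Final: 0.17548 hr


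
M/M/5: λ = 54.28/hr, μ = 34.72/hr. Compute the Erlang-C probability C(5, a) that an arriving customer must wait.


a = λ/μ = 1.5634; ρ = a/5 = 0.3127
P₀ = 0.209013 (from M/M/c formula)
C(c,a) = [a^c/(c!(1−ρ))]·P₀ = [9.33901/(120·0.6873)]·0.209013
= 0.11323·0.209013 = 0.023666

Final: 0.023666


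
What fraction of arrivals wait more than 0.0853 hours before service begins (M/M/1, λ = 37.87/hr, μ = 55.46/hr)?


ρ = 37.87/55.46 = 0.6828
P(Wq > t) = ρ·e^{−(μ−λ)t} = 0.6828·e^{−1.5004}
= 0.6828·0.223035 = 0.152296

Final: 0.152296


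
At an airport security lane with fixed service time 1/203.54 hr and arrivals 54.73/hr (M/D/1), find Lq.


ρ = 54.73/203.54 = 0.2689
M/D/1: Lq = ρ²/(2(1−ρ)) = 0.07230/(2·0.7311) = 0.04945

Final: 0.04945


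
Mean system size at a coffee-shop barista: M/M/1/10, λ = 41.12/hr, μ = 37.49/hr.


ρ = 41.12/37.49 = 1.0968
L = ρ[1 − (K+1)ρ^K + Kρ^(K+1)] / [(1−ρ)(1−ρ^(K+1))]
Numerator: 1.0968·(1 − 11·2.519861 + 10·2.763849) = 1.009096
Denominator: (-0.09683)·(-1.763849) = 0.170786
L = 1.009096/0.170786 = 5.9085

Final: 5.9085


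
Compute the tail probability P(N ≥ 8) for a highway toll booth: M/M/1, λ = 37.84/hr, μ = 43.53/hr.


ρ = 37.84/43.53 = 0.8693
P(N ≥ n) = ρ^n = 0.8693^8 = 0.326062

Final: 0.326062


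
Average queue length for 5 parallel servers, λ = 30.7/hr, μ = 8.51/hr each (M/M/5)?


a = λ/μ = 3.6075; ρ = a/5 = 0.7215
P₀ = 0.022584
Lq = P₀·a^c·ρ / (c!·(1−ρ)²) = 0.022584·611.00403·0.7215/(120·0.07756)
= 1.06970

Final: 1.06970


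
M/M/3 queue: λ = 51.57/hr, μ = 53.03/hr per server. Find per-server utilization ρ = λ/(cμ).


ρ = λ/(cμ) = 51.57/(3·53.03) = 51.57/159.09 = 0.3242

Final: 0.3242


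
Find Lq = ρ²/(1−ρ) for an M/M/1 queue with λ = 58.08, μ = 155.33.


ρ = 58.08/155.33 = 0.3739
Lq = ρ²/(1−ρ) = 0.1398/0.6261 = 0.2233

Final: 0.2233


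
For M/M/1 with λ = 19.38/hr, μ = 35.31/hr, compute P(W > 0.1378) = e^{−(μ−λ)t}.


W ~ Exponential(μ−λ) for M/M/1.
μ − λ = 35.31 − 19.38 = 15.9300
P(W > t) = e^{−(μ−λ)t} = e^{−2.1952} = 0.111341

Final: 0.111341


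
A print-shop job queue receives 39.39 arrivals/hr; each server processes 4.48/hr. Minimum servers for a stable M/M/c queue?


Stability requires cμ > λ ⇔ c > λ/μ.
λ/μ = 39.39/4.48 = 8.7924
Minimum integer c = ⌊8.7924⌋ + 1 = 9
Check: 9·4.48 = 40.32 > 39.39, while 8·4.48 = 35.84 ≤ 39.39

Final: 9 servers


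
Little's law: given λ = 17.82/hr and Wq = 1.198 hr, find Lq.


Lq = λWq = 17.82·1.198 = 21.3484

Final: 21.3484


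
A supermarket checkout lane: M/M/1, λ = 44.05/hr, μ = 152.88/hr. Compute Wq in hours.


ρ = 44.05/152.88 = 0.2881
Wq = ρ/(μ−λ) = 0.2881/(152.88 − 44.05) = 0.2881/108.83 = 0.002648 hr

Final: 0.002648 hr


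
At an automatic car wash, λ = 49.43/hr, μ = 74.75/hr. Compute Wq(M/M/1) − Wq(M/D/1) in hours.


ρ = 49.43/74.75 = 0.6613
Wq(M/M/1) = ρ/(μ−λ) = 0.6613/25.32 = 0.02612 hr
Wq(M/D/1) = ρ/(2(μ−λ)) = 0.01306 hr
Savings = 0.02612 − 0.01306 = 0.01306 hr

Final: 0.01306 hr


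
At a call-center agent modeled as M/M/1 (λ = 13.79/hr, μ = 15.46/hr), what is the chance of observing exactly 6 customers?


ρ = 13.79/15.46 = 0.8920
P_n = (1−ρ)·ρ^n = (1 − 0.8920)·0.8920^6 = 0.1080·0.503650 = 0.054405

Final: 0.054405


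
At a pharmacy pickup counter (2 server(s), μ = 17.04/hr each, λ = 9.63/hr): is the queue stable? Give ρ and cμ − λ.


Total capacity cμ = 2·17.04 = 34.08/hr
ρ = λ/(cμ) = 9.63/34.08 = 0.2826
Stable ⇔ ρ < 1: YES
Spare capacity = cμ − λ = 34.08 − 9.63 = 24.45/hr

Final: ρ = 0.2826; stable; margin = 24.45/hr


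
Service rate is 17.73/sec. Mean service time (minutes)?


Mean service time = 1/μ = 1/17.73 second = 0.05640 second
In minutes: 0.05640 × 0.0166667 = 0.0009400 min

Final: 0.0009400 min


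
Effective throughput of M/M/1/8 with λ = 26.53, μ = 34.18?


ρ = 0.7762; P_K = (1−ρ)ρ^8/(1−ρ^9) = 0.032844
λ_eff = λ(1 − P_K) = 26.53·(1 − 0.032844) = 26.53·0.967156 = 25.6586 /hr

Final: 25.6586 /hr


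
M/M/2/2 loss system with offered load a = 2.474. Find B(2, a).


B(c,a) = (a^c/c!) / Σ_{k=0}^{c} a^k/k!
a^2/2! = 3.060338
Σ terms (k=0..2): 1.00000 + 2.47400 + 3.06034 = 6.534338
B = 3.060338/6.534338 = 0.468347

Final: 0.468347


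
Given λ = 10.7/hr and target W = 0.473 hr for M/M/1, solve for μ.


W = 1/(μ−λ) ⇒ μ − λ = 1/W = 1/0.473 = 2.1142
μ = λ + 1/W = 10.7 + 2.1142 = 12.8142 per hr

Final: 12.8142 /hr


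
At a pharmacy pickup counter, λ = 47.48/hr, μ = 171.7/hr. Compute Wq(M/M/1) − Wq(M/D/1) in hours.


ρ = 47.48/171.7 = 0.2765
Wq(M/M/1) = ρ/(μ−λ) = 0.2765/124.22 = 0.002226 hr
Wq(M/D/1) = ρ/(2(μ−λ)) = 0.001113 hr
Savings = 0.002226 − 0.001113 = 0.001113 hr

Final: 0.001113 hr


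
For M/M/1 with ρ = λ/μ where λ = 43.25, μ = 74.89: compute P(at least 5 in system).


ρ = 43.25/74.89 = 0.5775
P(N ≥ n) = ρ^n = 0.5775^5 = 0.064241

Final: 0.064241


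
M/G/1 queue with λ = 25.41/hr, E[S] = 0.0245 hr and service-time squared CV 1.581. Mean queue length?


ρ = λ·E[S] = 25.41·0.0245 = 0.6225
Lq = ρ²(1+C_s²)/(2(1−ρ)) = 0.3876·(1+1.581)/(2·0.3775)
= 0.3876·2.5810/0.7549 = 1.32506

Final: 1.32506


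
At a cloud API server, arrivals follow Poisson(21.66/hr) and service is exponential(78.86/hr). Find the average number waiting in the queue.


ρ = 21.66/78.86 = 0.2747
Lq = ρ²/(1−ρ) = 0.07544/0.7253 = 0.1040

Final: 0.1040


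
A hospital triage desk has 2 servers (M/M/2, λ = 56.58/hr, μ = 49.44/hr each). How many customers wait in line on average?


a = λ/μ = 1.1444; ρ = a/2 = 0.5722
P₀ = 0.272096
Lq = P₀·a^c·ρ / (c!·(1−ρ)²) = 0.272096·1.30969·0.5722/(2·0.18301)
= 0.55712

Final: 0.55712


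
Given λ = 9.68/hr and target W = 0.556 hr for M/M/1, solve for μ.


W = 1/(μ−λ) ⇒ μ − λ = 1/W = 1/0.556 = 1.7986
μ = λ + 1/W = 9.68 + 1.7986 = 11.4786 per hr

Final: 11.4786 /hr


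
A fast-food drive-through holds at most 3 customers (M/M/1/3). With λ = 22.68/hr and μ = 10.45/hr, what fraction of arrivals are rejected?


ρ = λ/μ = 22.68/10.45 = 2.1703
P_K = (1−ρ)ρ^K/(1−ρ^(K+1)) = (-1.1703·10.223045)/(1 − 22.187432)
= -11.964387/-21.187432 = 0.564693

Final: 0.564693


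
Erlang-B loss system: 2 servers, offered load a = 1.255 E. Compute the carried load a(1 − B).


B(2,1.255) = 0.258836 (Erlang-B)
Carried load = a(1 − B) = 1.255·(1 − 0.258836) = 1.255·0.741164 = 0.9302 E

Final: 0.9302 Erlangs


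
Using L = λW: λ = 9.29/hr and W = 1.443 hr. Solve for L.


L = λW = 9.29·1.443 = 13.4055

Final: 13.4055


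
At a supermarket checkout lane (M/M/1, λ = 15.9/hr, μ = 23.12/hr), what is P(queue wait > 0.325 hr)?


ρ = 15.9/23.12 = 0.6877
P(Wq > t) = ρ·e^{−(μ−λ)t} = 0.6877·e^{−2.3465}
= 0.6877·0.095704 = 0.065817

Final: 0.065817


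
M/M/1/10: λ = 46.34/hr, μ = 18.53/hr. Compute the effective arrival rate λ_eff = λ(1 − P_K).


ρ = 2.5008; P_K = (1−ρ)ρ^10/(1−ρ^11) = 0.600155
λ_eff = λ(1 − P_K) = 46.34·(1 − 0.600155) = 46.34·0.399845 = 18.5288 /hr

Final: 18.5288 /hr


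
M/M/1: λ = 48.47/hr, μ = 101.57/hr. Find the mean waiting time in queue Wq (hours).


ρ = 48.47/101.57 = 0.4772
Wq = ρ/(μ−λ) = 0.4772/(101.57 − 48.47) = 0.4772/53.10 = 0.008987 hr

Final: 0.008987 hr


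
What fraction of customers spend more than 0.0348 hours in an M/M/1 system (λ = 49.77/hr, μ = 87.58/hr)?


W ~ Exponential(μ−λ) for M/M/1.
μ − λ = 87.58 − 49.77 = 37.8100
P(W > t) = e^{−(μ−λ)t} = e^{−1.3158} = 0.268263

Final: 0.268263


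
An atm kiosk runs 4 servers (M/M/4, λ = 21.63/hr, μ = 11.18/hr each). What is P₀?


a = λ/μ = 21.63/11.18 = 1.9347; ρ = a/c = 0.4837
Σ_{k=0}^{3} a^k/k! (terms k=0..3) = 1.00000 + 1.93470 + 1.87154 + 1.20696 = 6.01321
Tail: a^4/(4!(1−ρ)) = 14.01067/(24·0.5163) = 1.13064
P₀ = 1/(6.01321 + 1.13064) = 1/7.14385 = 0.139981

Final: 0.139981


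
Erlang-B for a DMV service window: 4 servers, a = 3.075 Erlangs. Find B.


B(c,a) = (a^c/c!) / Σ_{k=0}^{c} a^k/k!
a^4/4! = 3.725369
Σ terms (k=0..4): 1.00000 + 3.07500 + 4.72781 + 4.84601 + 3.72537 = 17.374189
B = 3.725369/17.374189 = 0.214420

Final: 0.214420
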